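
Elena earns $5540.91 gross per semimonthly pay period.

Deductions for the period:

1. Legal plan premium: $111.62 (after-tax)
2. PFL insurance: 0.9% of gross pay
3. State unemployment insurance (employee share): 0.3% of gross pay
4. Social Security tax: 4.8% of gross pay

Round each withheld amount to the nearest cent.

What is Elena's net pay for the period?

State unemployment insurance (employee share): $5540.91 × 0.003 = $16.62
PFL insurance: $5540.91 × 0.009 = $49.87
Social Security tax: $5540.91 × 0.048 = $265.96
Legal plan premium: $111.62
Total deductions = $16.62 + $49.87 + $265.96 + $111.62 = $444.07
Net pay = $5540.91 − $444.07 = $5096.84

$5096.84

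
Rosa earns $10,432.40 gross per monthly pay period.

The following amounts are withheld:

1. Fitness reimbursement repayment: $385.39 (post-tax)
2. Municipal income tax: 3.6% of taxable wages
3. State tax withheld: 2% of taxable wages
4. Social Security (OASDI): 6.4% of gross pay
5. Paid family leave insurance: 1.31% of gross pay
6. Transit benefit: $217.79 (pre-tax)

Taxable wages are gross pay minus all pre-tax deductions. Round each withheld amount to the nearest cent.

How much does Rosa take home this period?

Transit benefit: $217.79
Taxable wages = $10,432.40 − $217.79 = $10,214.61
State tax withheld: $10,214.61 × 0.02 = $204.29
Municipal income tax: $10,214.61 × 0.036 = $367.73
Paid family leave insurance: $10,432.40 × 0.0131 = $136.66
Social Security (OASDI): $10,432.40 × 0.064 = $667.67
Fitness reimbursement repayment: $385.39
Total deductions = $217.79 + $204.29 + $367.73 + $136.66 + $667.67 + $385.39 = $1,979.53
Net pay = $10,432.40 − $1,979.53 = $8,452.87

$8,452.87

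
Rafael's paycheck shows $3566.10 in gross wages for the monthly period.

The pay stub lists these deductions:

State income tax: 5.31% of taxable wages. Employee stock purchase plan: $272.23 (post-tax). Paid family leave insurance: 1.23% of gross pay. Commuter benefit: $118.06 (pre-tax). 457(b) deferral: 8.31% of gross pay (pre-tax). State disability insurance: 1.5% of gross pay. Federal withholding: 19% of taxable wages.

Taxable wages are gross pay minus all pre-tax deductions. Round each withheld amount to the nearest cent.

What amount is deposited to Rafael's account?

$2015.94

457(b) deferral: $3566.10 × 0.0831 = $296.34
Commuter benefit: $118.06
Pre-tax total = $296.34 + $118.06 = $414.40
Taxable wages = $3566.10 − $414.40 = $3151.70
Federal withholding: $3151.70 × 0.19 = $598.82
State income tax: $3151.70 × 0.0531 = $167.36
Paid family leave insurance: $3566.10 × 0.0123 = $43.86
State disability insurance: $3566.10 × 0.015 = $53.49
Employee stock purchase plan: $272.23
Total deductions = $296.34 + $118.06 + $598.82 + $167.36 + $43.86 + $53.49 + $272.23 = $1550.16
Net pay = $3566.10 − $1550.16 = $2015.94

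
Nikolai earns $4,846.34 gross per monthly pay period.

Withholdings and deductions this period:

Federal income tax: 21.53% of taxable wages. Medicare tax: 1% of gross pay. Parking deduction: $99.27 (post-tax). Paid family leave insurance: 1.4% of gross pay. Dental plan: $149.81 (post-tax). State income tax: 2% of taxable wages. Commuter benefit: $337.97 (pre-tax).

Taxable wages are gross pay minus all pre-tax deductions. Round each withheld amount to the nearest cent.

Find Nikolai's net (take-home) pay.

Commuter benefit: $337.97
Taxable wages = $4,846.34 − $337.97 = $4,508.37
State income tax: $4,508.37 × 0.02 = $90.17
Federal income tax: $4,508.37 × 0.2153 = $970.65
Medicare tax: $4,846.34 × 0.01 = $48.46
Paid family leave insurance: $4,846.34 × 0.014 = $67.85
Parking deduction: $99.27
Dental plan: $149.81
Total deductions = $337.97 + $90.17 + $970.65 + $48.46 + $67.85 + $99.27 + $149.81 = $1,764.18
Net pay = $4,846.34 − $1,764.18 = $3,082.16

$3,082.16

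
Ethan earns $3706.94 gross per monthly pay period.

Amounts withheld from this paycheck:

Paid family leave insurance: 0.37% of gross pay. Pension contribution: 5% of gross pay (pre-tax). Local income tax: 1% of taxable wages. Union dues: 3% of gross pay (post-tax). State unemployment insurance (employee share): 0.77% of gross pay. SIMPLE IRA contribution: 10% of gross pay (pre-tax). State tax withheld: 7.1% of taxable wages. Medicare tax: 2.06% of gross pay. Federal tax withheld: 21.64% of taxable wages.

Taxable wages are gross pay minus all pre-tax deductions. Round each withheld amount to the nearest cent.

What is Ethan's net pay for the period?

SIMPLE IRA contribution: $3706.94 × 0.1 = $370.69
Pension contribution: $3706.94 × 0.05 = $185.35
Pre-tax total = $370.69 + $185.35 = $556.04
Taxable wages = $3706.94 − $556.04 = $3150.90
Local income tax: $3150.90 × 0.01 = $31.51
Federal tax withheld: $3150.90 × 0.2164 = $681.85
State tax withheld: $3150.90 × 0.071 = $223.71
State unemployment insurance (employee share): $3706.94 × 0.0077 = $28.54
Paid family leave insurance: $3706.94 × 0.0037 = $13.72
Medicare tax: $3706.94 × 0.0206 = $76.36
Union dues: $3706.94 × 0.03 = $111.21
Total deductions = $370.69 + $185.35 + $31.51 + $681.85 + $223.71 + $28.54 + $13.72 + $76.36 + $111.21 = $1722.94
Net pay = $3706.94 − $1722.94 = $1984.00

$1984.00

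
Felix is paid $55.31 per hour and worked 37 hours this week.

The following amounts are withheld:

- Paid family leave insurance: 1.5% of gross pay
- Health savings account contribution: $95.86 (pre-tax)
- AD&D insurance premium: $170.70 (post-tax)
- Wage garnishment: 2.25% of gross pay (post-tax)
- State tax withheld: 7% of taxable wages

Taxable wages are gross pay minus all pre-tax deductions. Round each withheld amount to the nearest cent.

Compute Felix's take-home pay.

Gross pay: 37 × $55.31 = $2,046.47
Health savings account contribution: $95.86
Taxable wages = $2,046.47 − $95.86 = $1,950.61
State tax withheld: $1,950.61 × 0.07 = $136.54
Paid family leave insurance: $2,046.47 × 0.015 = $30.70
Wage garnishment: $2,046.47 × 0.0225 = $46.05
AD&D insurance premium: $170.70
Total deductions = $95.86 + $136.54 + $30.70 + $46.05 + $170.70 = $479.85
Net pay = $2,046.47 − $479.85 = $1,566.62

$1,566.62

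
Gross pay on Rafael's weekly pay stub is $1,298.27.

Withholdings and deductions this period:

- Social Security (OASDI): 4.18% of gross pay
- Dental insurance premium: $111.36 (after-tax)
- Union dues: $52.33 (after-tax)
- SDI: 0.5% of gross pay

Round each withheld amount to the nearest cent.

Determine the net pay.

$1,073.82

Social Security (OASDI): $1,298.27 × 0.0418 = $54.27
SDI: $1,298.27 × 0.005 = $6.49
Union dues: $52.33
Dental insurance premium: $111.36
Total deductions = $54.27 + $6.49 + $52.33 + $111.36 = $224.45
Net pay = $1,298.27 − $224.45 = $1,073.82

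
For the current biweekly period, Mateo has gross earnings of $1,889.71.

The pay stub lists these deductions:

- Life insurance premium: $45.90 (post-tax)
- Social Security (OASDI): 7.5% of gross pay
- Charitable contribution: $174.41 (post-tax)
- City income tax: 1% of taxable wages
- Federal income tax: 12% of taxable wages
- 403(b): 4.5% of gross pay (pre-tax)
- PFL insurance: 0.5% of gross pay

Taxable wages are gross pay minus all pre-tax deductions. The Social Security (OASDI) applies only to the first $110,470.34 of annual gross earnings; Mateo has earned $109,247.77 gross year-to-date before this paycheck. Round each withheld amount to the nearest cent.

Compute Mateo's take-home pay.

$1,248.61

403(b): $1,889.71 × 0.045 = $85.04
Taxable wages = $1,889.71 − $85.04 = $1,804.67
City income tax: $1,804.67 × 0.01 = $18.05
Federal income tax: $1,804.67 × 0.12 = $216.56
PFL insurance: $1,889.71 × 0.005 = $9.45
Social Security (OASDI): only $110,470.34 − $109,247.77 = $1,222.57 of this check is subject → $1,222.57 × 0.075 = $91.69
Charitable contribution: $174.41
Life insurance premium: $45.90
Total deductions = $85.04 + $18.05 + $216.56 + $9.45 + $91.69 + $174.41 + $45.90 = $641.10
Net pay = $1,889.71 − $641.10 = $1,248.61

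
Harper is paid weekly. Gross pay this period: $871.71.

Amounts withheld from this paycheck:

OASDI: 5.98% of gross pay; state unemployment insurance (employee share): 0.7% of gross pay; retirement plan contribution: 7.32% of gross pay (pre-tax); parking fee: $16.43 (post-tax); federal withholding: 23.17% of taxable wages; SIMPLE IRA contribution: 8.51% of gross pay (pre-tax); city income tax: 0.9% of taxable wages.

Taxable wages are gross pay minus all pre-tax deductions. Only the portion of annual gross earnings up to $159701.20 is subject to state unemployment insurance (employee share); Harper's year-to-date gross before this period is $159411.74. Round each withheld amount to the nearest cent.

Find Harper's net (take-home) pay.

Retirement plan contribution: $871.71 × 0.0732 = $63.81
SIMPLE IRA contribution: $871.71 × 0.0851 = $74.18
Pre-tax total = $63.81 + $74.18 = $137.99
Taxable wages = $871.71 − $137.99 = $733.72
City income tax: $733.72 × 0.009 = $6.60
Federal withholding: $733.72 × 0.2317 = $170.00
OASDI: $871.71 × 0.0598 = $52.13
State unemployment insurance (employee share): only $159701.20 − $159411.74 = $289.46 of this check is subject → $289.46 × 0.007 = $2.03
Parking fee: $16.43
Total deductions = $63.81 + $74.18 + $6.60 + $170.00 + $52.13 + $2.03 + $16.43 = $385.18
Net pay = $871.71 − $385.18 = $486.53

$486.53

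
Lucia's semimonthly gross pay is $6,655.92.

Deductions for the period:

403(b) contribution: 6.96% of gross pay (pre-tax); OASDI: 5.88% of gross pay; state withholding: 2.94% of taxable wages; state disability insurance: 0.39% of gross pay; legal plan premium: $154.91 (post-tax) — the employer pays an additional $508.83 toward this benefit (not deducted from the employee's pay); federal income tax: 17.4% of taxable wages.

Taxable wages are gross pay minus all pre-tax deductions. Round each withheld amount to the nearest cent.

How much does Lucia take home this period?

403(b) contribution: $6,655.92 × 0.0696 = $463.25
Taxable wages = $6,655.92 − $463.25 = $6,192.67
State withholding: $6,192.67 × 0.0294 = $182.06
Federal income tax: $6,192.67 × 0.174 = $1,077.52
OASDI: $6,655.92 × 0.0588 = $391.37
State disability insurance: $6,655.92 × 0.0039 = $25.96
Legal plan premium: $154.91
(Employer's $508.83 toward legal plan premium is not withheld from the employee.)
Total deductions = $463.25 + $182.06 + $1,077.52 + $391.37 + $25.96 + $154.91 = $2,295.07
Net pay = $6,655.92 − $2,295.07 = $4,360.85

$4,360.85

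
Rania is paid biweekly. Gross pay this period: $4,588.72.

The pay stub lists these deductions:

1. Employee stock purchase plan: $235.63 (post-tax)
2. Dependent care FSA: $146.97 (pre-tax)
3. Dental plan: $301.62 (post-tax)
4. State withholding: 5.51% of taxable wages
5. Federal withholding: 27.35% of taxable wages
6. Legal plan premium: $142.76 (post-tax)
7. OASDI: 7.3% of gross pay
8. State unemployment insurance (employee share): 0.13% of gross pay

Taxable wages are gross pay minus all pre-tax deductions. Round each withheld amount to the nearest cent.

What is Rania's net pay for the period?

Dependent care FSA: $146.97
Taxable wages = $4,588.72 − $146.97 = $4,441.75
State withholding: $4,441.75 × 0.0551 = $244.74
Federal withholding: $4,441.75 × 0.2735 = $1,214.82
OASDI: $4,588.72 × 0.073 = $334.98
State unemployment insurance (employee share): $4,588.72 × 0.0013 = $5.97
Dental plan: $301.62
Legal plan premium: $142.76
Employee stock purchase plan: $235.63
Total deductions = $146.97 + $244.74 + $1,214.82 + $334.98 + $5.97 + $301.62 + $142.76 + $235.63 = $2,627.49
Net pay = $4,588.72 − $2,627.49 = $1,961.23

$1,961.23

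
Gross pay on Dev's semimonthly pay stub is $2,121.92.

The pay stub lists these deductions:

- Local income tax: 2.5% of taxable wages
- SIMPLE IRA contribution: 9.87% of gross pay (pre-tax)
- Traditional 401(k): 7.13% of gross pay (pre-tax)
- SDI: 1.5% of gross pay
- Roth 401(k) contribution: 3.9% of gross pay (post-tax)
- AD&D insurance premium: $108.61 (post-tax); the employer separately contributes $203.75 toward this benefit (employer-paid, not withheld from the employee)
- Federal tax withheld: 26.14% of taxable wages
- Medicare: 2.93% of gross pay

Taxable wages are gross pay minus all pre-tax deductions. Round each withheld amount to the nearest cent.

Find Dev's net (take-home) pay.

Traditional 401(k): $2,121.92 × 0.0713 = $151.29
SIMPLE IRA contribution: $2,121.92 × 0.0987 = $209.43
Pre-tax total = $151.29 + $209.43 = $360.72
Taxable wages = $2,121.92 − $360.72 = $1,761.20
Federal tax withheld: $1,761.20 × 0.2614 = $460.38
Local income tax: $1,761.20 × 0.025 = $44.03
SDI: $2,121.92 × 0.015 = $31.83
Medicare: $2,121.92 × 0.0293 = $62.17
Roth 401(k) contribution: $2,121.92 × 0.039 = $82.75
AD&D insurance premium: $108.61
(Employer's $203.75 toward AD&D insurance premium is not withheld from the employee.)
Total deductions = $151.29 + $209.43 + $460.38 + $44.03 + $31.83 + $62.17 + $82.75 + $108.61 = $1,150.49
Net pay = $2,121.92 − $1,150.49 = $971.43

$971.43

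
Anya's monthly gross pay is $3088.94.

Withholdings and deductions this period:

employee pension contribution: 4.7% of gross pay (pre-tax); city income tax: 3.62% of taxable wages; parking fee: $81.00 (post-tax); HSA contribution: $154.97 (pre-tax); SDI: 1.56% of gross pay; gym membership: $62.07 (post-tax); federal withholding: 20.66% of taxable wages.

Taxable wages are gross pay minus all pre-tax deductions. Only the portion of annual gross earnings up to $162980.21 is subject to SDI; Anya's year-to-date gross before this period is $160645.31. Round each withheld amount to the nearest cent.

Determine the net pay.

$1932.19

HSA contribution: $154.97
Employee pension contribution: $3088.94 × 0.047 = $145.18
Pre-tax total = $154.97 + $145.18 = $300.15
Taxable wages = $3088.94 − $300.15 = $2788.79
City income tax: $2788.79 × 0.0362 = $100.95
Federal withholding: $2788.79 × 0.2066 = $576.16
SDI: only $162980.21 − $160645.31 = $2334.90 of this check is subject → $2334.90 × 0.0156 = $36.42
Gym membership: $62.07
Parking fee: $81.00
Total deductions = $154.97 + $145.18 + $100.95 + $576.16 + $36.42 + $62.07 + $81.00 = $1156.75
Net pay = $3088.94 − $1156.75 = $1932.19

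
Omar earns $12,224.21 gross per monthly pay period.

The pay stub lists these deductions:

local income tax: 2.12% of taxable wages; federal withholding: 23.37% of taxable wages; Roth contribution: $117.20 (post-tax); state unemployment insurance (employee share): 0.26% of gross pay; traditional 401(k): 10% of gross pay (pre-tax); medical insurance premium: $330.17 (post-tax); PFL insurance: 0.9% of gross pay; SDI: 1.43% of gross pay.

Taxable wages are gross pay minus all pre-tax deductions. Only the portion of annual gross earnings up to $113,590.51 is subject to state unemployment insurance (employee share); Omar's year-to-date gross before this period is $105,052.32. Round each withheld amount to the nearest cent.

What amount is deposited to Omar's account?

Traditional 401(k): $12,224.21 × 0.1 = $1,222.42
Taxable wages = $12,224.21 − $1,222.42 = $11,001.79
Local income tax: $11,001.79 × 0.0212 = $233.24
Federal withholding: $11,001.79 × 0.2337 = $2,571.12
PFL insurance: $12,224.21 × 0.009 = $110.02
State unemployment insurance (employee share): only $113,590.51 − $105,052.32 = $8,538.19 of this check is subject → $8,538.19 × 0.0026 = $22.20
SDI: $12,224.21 × 0.0143 = $174.81
Roth contribution: $117.20
Medical insurance premium: $330.17
Total deductions = $1,222.42 + $233.24 + $2,571.12 + $110.02 + $22.20 + $174.81 + $117.20 + $330.17 = $4,781.18
Net pay = $12,224.21 − $4,781.18 = $7,443.03

$7,443.03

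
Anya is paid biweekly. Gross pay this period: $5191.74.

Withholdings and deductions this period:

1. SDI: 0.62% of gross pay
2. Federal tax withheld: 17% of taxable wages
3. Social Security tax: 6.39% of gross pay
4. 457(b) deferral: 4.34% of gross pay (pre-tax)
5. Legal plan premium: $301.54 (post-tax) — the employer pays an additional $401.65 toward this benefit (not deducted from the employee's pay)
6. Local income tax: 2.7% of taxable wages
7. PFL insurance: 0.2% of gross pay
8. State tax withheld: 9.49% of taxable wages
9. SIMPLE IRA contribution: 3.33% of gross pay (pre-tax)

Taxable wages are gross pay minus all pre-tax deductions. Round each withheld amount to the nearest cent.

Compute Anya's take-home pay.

$2718.44

457(b) deferral: $5191.74 × 0.0434 = $225.32
SIMPLE IRA contribution: $5191.74 × 0.0333 = $172.88
Pre-tax total = $225.32 + $172.88 = $398.20
Taxable wages = $5191.74 − $398.20 = $4793.54
State tax withheld: $4793.54 × 0.0949 = $454.91
Federal tax withheld: $4793.54 × 0.17 = $814.90
Local income tax: $4793.54 × 0.027 = $129.43
SDI: $5191.74 × 0.0062 = $32.19
Social Security tax: $5191.74 × 0.0639 = $331.75
PFL insurance: $5191.74 × 0.002 = $10.38
Legal plan premium: $301.54
(Employer's $401.65 toward legal plan premium is not withheld from the employee.)
Total deductions = $225.32 + $172.88 + $454.91 + $814.90 + $129.43 + $32.19 + $331.75 + $10.38 + $301.54 = $2473.30
Net pay = $5191.74 − $2473.30 = $2718.44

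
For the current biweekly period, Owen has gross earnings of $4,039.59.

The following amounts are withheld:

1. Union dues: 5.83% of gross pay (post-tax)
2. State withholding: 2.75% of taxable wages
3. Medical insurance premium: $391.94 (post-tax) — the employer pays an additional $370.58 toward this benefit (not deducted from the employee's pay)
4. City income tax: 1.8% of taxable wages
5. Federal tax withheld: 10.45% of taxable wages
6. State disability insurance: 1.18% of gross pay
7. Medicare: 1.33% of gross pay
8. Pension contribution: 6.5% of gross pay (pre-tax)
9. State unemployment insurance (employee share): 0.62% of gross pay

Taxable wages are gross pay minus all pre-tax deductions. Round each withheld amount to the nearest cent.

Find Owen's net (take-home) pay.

$2,456.56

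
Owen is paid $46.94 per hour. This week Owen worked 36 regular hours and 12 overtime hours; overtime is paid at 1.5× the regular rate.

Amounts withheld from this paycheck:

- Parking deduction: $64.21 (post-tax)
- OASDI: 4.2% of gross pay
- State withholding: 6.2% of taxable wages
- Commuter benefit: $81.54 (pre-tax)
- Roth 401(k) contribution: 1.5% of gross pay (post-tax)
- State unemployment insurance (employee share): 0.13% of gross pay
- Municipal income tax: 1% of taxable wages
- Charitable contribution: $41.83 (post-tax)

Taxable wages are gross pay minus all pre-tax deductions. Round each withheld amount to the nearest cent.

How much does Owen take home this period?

Regular pay: 36 × $46.94 = $1689.84
Overtime pay: 12 × $46.94 × 1.5 = $844.92
Gross pay = $1689.84 + $844.92 = $2534.76
Commuter benefit: $81.54
Taxable wages = $2534.76 − $81.54 = $2453.22
Municipal income tax: $2453.22 × 0.01 = $24.53
State withholding: $2453.22 × 0.062 = $152.10
State unemployment insurance (employee share): $2534.76 × 0.0013 = $3.30
OASDI: $2534.76 × 0.042 = $106.46
Parking deduction: $64.21
Roth 401(k) contribution: $2534.76 × 0.015 = $38.02
Charitable contribution: $41.83
Total deductions = $81.54 + $24.53 + $152.10 + $3.30 + $106.46 + $64.21 + $38.02 + $41.83 = $511.99
Net pay = $2534.76 − $511.99 = $2022.77

$2022.77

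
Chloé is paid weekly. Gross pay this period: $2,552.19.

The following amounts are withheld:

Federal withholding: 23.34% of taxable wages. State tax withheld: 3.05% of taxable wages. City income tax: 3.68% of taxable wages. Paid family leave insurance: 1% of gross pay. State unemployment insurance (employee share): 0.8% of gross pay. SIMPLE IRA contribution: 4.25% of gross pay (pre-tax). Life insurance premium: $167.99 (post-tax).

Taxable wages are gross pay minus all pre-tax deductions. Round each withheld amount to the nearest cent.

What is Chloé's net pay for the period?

$1,494.97

SIMPLE IRA contribution: $2,552.19 × 0.0425 = $108.47
Taxable wages = $2,552.19 − $108.47 = $2,443.72
City income tax: $2,443.72 × 0.0368 = $89.93
State tax withheld: $2,443.72 × 0.0305 = $74.53
Federal withholding: $2,443.72 × 0.2334 = $570.36
Paid family leave insurance: $2,552.19 × 0.01 = $25.52
State unemployment insurance (employee share): $2,552.19 × 0.008 = $20.42
Life insurance premium: $167.99
Total deductions = $108.47 + $89.93 + $74.53 + $570.36 + $25.52 + $20.42 + $167.99 = $1,057.22
Net pay = $2,552.19 − $1,057.22 = $1,494.97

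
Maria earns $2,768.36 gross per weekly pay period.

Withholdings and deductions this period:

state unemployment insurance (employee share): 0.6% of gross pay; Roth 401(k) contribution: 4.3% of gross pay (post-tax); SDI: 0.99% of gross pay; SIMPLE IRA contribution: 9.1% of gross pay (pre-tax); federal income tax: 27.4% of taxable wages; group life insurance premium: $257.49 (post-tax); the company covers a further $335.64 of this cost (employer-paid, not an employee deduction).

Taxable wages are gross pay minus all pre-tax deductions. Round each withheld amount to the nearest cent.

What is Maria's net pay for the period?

$1,406.39

SIMPLE IRA contribution: $2,768.36 × 0.091 = $251.92
Taxable wages = $2,768.36 − $251.92 = $2,516.44
Federal income tax: $2,516.44 × 0.274 = $689.50
State unemployment insurance (employee share): $2,768.36 × 0.006 = $16.61
SDI: $2,768.36 × 0.0099 = $27.41
Roth 401(k) contribution: $2,768.36 × 0.043 = $119.04
Group life insurance premium: $257.49
(Employer's $335.64 toward group life insurance premium is not withheld from the employee.)
Total deductions = $251.92 + $689.50 + $16.61 + $27.41 + $119.04 + $257.49 = $1,361.97
Net pay = $2,768.36 − $1,361.97 = $1,406.39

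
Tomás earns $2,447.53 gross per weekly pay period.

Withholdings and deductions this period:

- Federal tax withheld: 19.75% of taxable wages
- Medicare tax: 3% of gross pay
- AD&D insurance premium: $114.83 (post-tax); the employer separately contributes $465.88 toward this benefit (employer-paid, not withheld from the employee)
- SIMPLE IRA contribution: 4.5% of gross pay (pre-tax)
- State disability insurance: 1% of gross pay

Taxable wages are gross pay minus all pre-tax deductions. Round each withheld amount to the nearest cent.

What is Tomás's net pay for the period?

$1,663.02

SIMPLE IRA contribution: $2,447.53 × 0.045 = $110.14
Taxable wages = $2,447.53 − $110.14 = $2,337.39
Federal tax withheld: $2,337.39 × 0.1975 = $461.63
State disability insurance: $2,447.53 × 0.01 = $24.48
Medicare tax: $2,447.53 × 0.03 = $73.43
AD&D insurance premium: $114.83
(Employer's $465.88 toward AD&D insurance premium is not withheld from the employee.)
Total deductions = $110.14 + $461.63 + $24.48 + $73.43 + $114.83 = $784.51
Net pay = $2,447.53 − $784.51 = $1,663.02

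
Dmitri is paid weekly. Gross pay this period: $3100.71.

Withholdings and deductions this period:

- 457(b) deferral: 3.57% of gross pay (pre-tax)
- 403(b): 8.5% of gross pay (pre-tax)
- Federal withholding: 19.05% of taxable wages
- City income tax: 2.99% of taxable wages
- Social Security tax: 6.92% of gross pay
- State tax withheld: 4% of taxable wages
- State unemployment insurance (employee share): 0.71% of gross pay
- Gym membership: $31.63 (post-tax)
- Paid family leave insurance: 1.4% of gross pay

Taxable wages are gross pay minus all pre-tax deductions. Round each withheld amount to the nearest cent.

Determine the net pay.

$1704.85

457(b) deferral: $3100.71 × 0.0357 = $110.70
403(b): $3100.71 × 0.085 = $263.56
Pre-tax total = $110.70 + $263.56 = $374.26
Taxable wages = $3100.71 − $374.26 = $2726.45
City income tax: $2726.45 × 0.0299 = $81.52
State tax withheld: $2726.45 × 0.04 = $109.06
Federal withholding: $2726.45 × 0.1905 = $519.39
Paid family leave insurance: $3100.71 × 0.014 = $43.41
Social Security tax: $3100.71 × 0.0692 = $214.57
State unemployment insurance (employee share): $3100.71 × 0.0071 = $22.02
Gym membership: $31.63
Total deductions = $110.70 + $263.56 + $81.52 + $109.06 + $519.39 + $43.41 + $214.57 + $22.02 + $31.63 = $1395.86
Net pay = $3100.71 − $1395.86 = $1704.85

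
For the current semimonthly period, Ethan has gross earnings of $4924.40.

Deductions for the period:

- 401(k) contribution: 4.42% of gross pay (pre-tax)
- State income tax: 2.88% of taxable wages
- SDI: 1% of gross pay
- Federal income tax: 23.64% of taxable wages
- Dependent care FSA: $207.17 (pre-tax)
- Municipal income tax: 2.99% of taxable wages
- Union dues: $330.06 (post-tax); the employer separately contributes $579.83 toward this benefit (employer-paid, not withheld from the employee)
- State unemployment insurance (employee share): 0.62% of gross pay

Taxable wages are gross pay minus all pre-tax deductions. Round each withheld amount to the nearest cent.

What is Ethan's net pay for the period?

$2761.91

401(k) contribution: $4924.40 × 0.0442 = $217.66
Dependent care FSA: $207.17
Pre-tax total = $217.66 + $207.17 = $424.83
Taxable wages = $4924.40 − $424.83 = $4499.57
Federal income tax: $4499.57 × 0.2364 = $1063.70
Municipal income tax: $4499.57 × 0.0299 = $134.54
State income tax: $4499.57 × 0.0288 = $129.59
State unemployment insurance (employee share): $4924.40 × 0.0062 = $30.53
SDI: $4924.40 × 0.01 = $49.24
Union dues: $330.06
(Employer's $579.83 toward union dues is not withheld from the employee.)
Total deductions = $217.66 + $207.17 + $1063.70 + $134.54 + $129.59 + $30.53 + $49.24 + $330.06 = $2162.49
Net pay = $4924.40 − $2162.49 = $2761.91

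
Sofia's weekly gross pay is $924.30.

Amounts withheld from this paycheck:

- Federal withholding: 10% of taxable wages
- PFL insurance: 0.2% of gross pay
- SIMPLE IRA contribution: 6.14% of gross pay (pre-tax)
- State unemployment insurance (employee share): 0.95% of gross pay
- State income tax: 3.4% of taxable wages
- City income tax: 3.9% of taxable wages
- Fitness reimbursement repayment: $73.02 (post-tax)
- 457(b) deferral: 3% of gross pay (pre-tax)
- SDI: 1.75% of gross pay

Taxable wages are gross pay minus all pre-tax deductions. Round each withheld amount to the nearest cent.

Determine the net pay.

457(b) deferral: $924.30 × 0.03 = $27.73
SIMPLE IRA contribution: $924.30 × 0.0614 = $56.75
Pre-tax total = $27.73 + $56.75 = $84.48
Taxable wages = $924.30 − $84.48 = $839.82
State income tax: $839.82 × 0.034 = $28.55
City income tax: $839.82 × 0.039 = $32.75
Federal withholding: $839.82 × 0.1 = $83.98
SDI: $924.30 × 0.0175 = $16.18
State unemployment insurance (employee share): $924.30 × 0.0095 = $8.78
PFL insurance: $924.30 × 0.002 = $1.85
Fitness reimbursement repayment: $73.02
Total deductions = $27.73 + $56.75 + $28.55 + $32.75 + $83.98 + $16.18 + $8.78 + $1.85 + $73.02 = $329.59
Net pay = $924.30 − $329.59 = $594.71

$594.71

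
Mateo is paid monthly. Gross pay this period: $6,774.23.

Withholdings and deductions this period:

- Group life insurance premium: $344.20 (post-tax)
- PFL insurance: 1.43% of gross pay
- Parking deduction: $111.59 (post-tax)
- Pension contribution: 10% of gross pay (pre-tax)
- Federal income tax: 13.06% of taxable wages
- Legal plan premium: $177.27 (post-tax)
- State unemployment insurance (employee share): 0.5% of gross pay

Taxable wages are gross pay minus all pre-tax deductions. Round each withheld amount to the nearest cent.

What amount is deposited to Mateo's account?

$4,536.77

Pension contribution: $6,774.23 × 0.1 = $677.42
Taxable wages = $6,774.23 − $677.42 = $6,096.81
Federal income tax: $6,096.81 × 0.1306 = $796.24
PFL insurance: $6,774.23 × 0.0143 = $96.87
State unemployment insurance (employee share): $6,774.23 × 0.005 = $33.87
Legal plan premium: $177.27
Group life insurance premium: $344.20
Parking deduction: $111.59
Total deductions = $677.42 + $796.24 + $96.87 + $33.87 + $177.27 + $344.20 + $111.59 = $2,237.46
Net pay = $6,774.23 − $2,237.46 = $4,536.77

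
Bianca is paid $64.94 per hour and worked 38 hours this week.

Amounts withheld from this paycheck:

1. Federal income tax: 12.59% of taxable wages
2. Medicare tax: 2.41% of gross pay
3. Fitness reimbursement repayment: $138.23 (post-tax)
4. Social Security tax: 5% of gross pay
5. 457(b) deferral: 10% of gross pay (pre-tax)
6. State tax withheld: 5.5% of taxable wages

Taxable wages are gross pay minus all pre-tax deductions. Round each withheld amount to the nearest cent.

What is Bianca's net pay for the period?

$1,498.09

Gross pay: 38 × $64.94 = $2,467.72
457(b) deferral: $2,467.72 × 0.1 = $246.77
Taxable wages = $2,467.72 − $246.77 = $2,220.95
Federal income tax: $2,220.95 × 0.1259 = $279.62
State tax withheld: $2,220.95 × 0.055 = $122.15
Social Security tax: $2,467.72 × 0.05 = $123.39
Medicare tax: $2,467.72 × 0.0241 = $59.47
Fitness reimbursement repayment: $138.23
Total deductions = $246.77 + $279.62 + $122.15 + $123.39 + $59.47 + $138.23 = $969.63
Net pay = $2,467.72 − $969.63 = $1,498.09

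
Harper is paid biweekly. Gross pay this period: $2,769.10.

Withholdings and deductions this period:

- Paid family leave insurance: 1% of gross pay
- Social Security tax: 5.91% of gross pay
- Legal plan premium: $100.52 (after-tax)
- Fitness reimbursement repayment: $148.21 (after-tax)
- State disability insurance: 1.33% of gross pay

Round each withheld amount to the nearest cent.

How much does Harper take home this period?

State disability insurance: $2,769.10 × 0.0133 = $36.83
Paid family leave insurance: $2,769.10 × 0.01 = $27.69
Social Security tax: $2,769.10 × 0.0591 = $163.65
Legal plan premium: $100.52
Fitness reimbursement repayment: $148.21
Total deductions = $36.83 + $27.69 + $163.65 + $100.52 + $148.21 = $476.90
Net pay = $2,769.10 − $476.90 = $2,292.20

$2,292.20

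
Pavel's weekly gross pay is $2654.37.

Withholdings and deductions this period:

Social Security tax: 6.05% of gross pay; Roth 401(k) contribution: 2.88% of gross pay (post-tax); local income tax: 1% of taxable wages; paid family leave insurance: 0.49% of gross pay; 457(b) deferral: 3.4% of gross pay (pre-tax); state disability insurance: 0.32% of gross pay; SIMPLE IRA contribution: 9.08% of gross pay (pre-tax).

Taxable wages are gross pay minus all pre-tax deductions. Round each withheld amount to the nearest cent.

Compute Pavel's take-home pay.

457(b) deferral: $2654.37 × 0.034 = $90.25
SIMPLE IRA contribution: $2654.37 × 0.0908 = $241.02
Pre-tax total = $90.25 + $241.02 = $331.27
Taxable wages = $2654.37 − $331.27 = $2323.10
Local income tax: $2323.10 × 0.01 = $23.23
State disability insurance: $2654.37 × 0.0032 = $8.49
Social Security tax: $2654.37 × 0.0605 = $160.59
Paid family leave insurance: $2654.37 × 0.0049 = $13.01
Roth 401(k) contribution: $2654.37 × 0.0288 = $76.45
Total deductions = $90.25 + $241.02 + $23.23 + $8.49 + $160.59 + $13.01 + $76.45 = $613.04
Net pay = $2654.37 − $613.04 = $2041.33

$2041.33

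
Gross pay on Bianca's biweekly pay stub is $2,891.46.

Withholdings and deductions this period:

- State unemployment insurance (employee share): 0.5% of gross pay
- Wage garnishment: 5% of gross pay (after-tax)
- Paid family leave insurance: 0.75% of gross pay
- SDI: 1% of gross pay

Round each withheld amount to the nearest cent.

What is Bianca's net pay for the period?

SDI: $2,891.46 × 0.01 = $28.91
State unemployment insurance (employee share): $2,891.46 × 0.005 = $14.46
Paid family leave insurance: $2,891.46 × 0.0075 = $21.69
Wage garnishment: $2,891.46 × 0.05 = $144.57
Total deductions = $28.91 + $14.46 + $21.69 + $144.57 = $209.63
Net pay = $2,891.46 − $209.63 = $2,681.83

$2,681.83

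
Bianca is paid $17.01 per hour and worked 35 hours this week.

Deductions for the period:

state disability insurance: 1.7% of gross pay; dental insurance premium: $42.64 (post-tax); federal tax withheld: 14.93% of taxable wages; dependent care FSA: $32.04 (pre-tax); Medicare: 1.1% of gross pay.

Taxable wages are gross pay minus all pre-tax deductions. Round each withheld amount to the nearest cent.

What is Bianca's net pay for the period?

$419.90

Gross pay: 35 × $17.01 = $595.35
Dependent care FSA: $32.04
Taxable wages = $595.35 − $32.04 = $563.31
Federal tax withheld: $563.31 × 0.1493 = $84.10
Medicare: $595.35 × 0.011 = $6.55
State disability insurance: $595.35 × 0.017 = $10.12
Dental insurance premium: $42.64
Total deductions = $32.04 + $84.10 + $6.55 + $10.12 + $42.64 = $175.45
Net pay = $595.35 − $175.45 = $419.90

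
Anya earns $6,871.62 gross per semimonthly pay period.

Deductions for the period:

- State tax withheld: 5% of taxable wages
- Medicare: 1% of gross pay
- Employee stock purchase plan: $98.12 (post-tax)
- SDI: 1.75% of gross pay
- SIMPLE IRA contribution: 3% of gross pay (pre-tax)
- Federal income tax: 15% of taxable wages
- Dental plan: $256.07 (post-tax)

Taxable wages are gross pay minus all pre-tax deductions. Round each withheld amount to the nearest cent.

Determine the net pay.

$4,789.22

SIMPLE IRA contribution: $6,871.62 × 0.03 = $206.15
Taxable wages = $6,871.62 − $206.15 = $6,665.47
Federal income tax: $6,665.47 × 0.15 = $999.82
State tax withheld: $6,665.47 × 0.05 = $333.27
Medicare: $6,871.62 × 0.01 = $68.72
SDI: $6,871.62 × 0.0175 = $120.25
Employee stock purchase plan: $98.12
Dental plan: $256.07
Total deductions = $206.15 + $999.82 + $333.27 + $68.72 + $120.25 + $98.12 + $256.07 = $2,082.40
Net pay = $6,871.62 − $2,082.40 = $4,789.22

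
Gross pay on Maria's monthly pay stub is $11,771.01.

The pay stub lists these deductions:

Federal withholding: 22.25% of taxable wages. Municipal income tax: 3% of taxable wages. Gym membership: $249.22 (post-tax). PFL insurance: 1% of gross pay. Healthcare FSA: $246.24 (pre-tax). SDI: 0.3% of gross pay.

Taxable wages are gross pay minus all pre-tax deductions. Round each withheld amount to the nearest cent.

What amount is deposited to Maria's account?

Healthcare FSA: $246.24
Taxable wages = $11,771.01 − $246.24 = $11,524.77
Municipal income tax: $11,524.77 × 0.03 = $345.74
Federal withholding: $11,524.77 × 0.2225 = $2,564.26
SDI: $11,771.01 × 0.003 = $35.31
PFL insurance: $11,771.01 × 0.01 = $117.71
Gym membership: $249.22
Total deductions = $246.24 + $345.74 + $2,564.26 + $35.31 + $117.71 + $249.22 = $3,558.48
Net pay = $11,771.01 − $3,558.48 = $8,212.53

$8,212.53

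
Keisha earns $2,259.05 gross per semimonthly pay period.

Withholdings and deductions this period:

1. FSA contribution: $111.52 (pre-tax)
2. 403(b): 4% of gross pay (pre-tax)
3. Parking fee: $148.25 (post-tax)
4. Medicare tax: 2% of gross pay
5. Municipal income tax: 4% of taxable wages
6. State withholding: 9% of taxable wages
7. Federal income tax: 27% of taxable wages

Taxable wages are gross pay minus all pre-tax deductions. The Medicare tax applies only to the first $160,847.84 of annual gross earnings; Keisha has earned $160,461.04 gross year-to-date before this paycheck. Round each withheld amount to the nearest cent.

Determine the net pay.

FSA contribution: $111.52
403(b): $2,259.05 × 0.04 = $90.36
Pre-tax total = $111.52 + $90.36 = $201.88
Taxable wages = $2,259.05 − $201.88 = $2,057.17
Municipal income tax: $2,057.17 × 0.04 = $82.29
State withholding: $2,057.17 × 0.09 = $185.15
Federal income tax: $2,057.17 × 0.27 = $555.44
Medicare tax: only $160,847.84 − $160,461.04 = $386.80 of this check is subject → $386.80 × 0.02 = $7.74
Parking fee: $148.25
Total deductions = $111.52 + $90.36 + $82.29 + $185.15 + $555.44 + $7.74 + $148.25 = $1,180.75
Net pay = $2,259.05 − $1,180.75 = $1,078.30

$1,078.30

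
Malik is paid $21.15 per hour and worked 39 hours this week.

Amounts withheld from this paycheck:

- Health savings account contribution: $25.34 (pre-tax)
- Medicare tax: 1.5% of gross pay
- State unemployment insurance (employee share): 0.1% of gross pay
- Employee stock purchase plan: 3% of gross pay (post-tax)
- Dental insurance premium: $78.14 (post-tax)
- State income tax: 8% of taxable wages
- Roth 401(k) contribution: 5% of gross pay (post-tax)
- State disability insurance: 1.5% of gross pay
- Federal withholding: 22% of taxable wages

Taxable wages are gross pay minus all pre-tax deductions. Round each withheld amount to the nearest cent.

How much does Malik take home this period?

Gross pay: 39 × $21.15 = $824.85
Health savings account contribution: $25.34
Taxable wages = $824.85 − $25.34 = $799.51
State income tax: $799.51 × 0.08 = $63.96
Federal withholding: $799.51 × 0.22 = $175.89
Medicare tax: $824.85 × 0.015 = $12.37
State unemployment insurance (employee share): $824.85 × 0.001 = $0.82
State disability insurance: $824.85 × 0.015 = $12.37
Dental insurance premium: $78.14
Roth 401(k) contribution: $824.85 × 0.05 = $41.24
Employee stock purchase plan: $824.85 × 0.03 = $24.75
Total deductions = $25.34 + $63.96 + $175.89 + $12.37 + $0.82 + $12.37 + $78.14 + $41.24 + $24.75 = $434.88
Net pay = $824.85 − $434.88 = $389.97

$389.97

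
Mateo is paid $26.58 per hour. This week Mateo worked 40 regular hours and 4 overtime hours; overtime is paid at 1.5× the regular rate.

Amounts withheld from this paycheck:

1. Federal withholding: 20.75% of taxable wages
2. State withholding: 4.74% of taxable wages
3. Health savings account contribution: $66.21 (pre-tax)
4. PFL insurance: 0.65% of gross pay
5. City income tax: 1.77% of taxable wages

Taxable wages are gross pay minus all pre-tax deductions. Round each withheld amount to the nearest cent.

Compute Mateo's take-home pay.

$833.26

Regular pay: 40 × $26.58 = $1063.20
Overtime pay: 4 × $26.58 × 1.5 = $159.48
Gross pay = $1063.20 + $159.48 = $1222.68
Health savings account contribution: $66.21
Taxable wages = $1222.68 − $66.21 = $1156.47
City income tax: $1156.47 × 0.0177 = $20.47
Federal withholding: $1156.47 × 0.2075 = $239.97
State withholding: $1156.47 × 0.0474 = $54.82
PFL insurance: $1222.68 × 0.0065 = $7.95
Total deductions = $66.21 + $20.47 + $239.97 + $54.82 + $7.95 = $389.42
Net pay = $1222.68 − $389.42 = $833.26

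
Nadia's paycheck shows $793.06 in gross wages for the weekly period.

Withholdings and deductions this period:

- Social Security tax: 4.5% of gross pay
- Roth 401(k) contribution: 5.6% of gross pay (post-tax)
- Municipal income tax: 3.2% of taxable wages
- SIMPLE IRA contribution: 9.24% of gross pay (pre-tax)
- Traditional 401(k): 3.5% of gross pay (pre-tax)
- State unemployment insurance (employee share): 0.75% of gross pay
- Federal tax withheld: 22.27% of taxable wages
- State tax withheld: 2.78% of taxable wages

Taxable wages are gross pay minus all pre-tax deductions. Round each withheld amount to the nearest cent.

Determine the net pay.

SIMPLE IRA contribution: $793.06 × 0.0924 = $73.28
Traditional 401(k): $793.06 × 0.035 = $27.76
Pre-tax total = $73.28 + $27.76 = $101.04
Taxable wages = $793.06 − $101.04 = $692.02
Municipal income tax: $692.02 × 0.032 = $22.14
State tax withheld: $692.02 × 0.0278 = $19.24
Federal tax withheld: $692.02 × 0.2227 = $154.11
Social Security tax: $793.06 × 0.045 = $35.69
State unemployment insurance (employee share): $793.06 × 0.0075 = $5.95
Roth 401(k) contribution: $793.06 × 0.056 = $44.41
Total deductions = $73.28 + $27.76 + $22.14 + $19.24 + $154.11 + $35.69 + $5.95 + $44.41 = $382.58
Net pay = $793.06 − $382.58 = $410.48

$410.48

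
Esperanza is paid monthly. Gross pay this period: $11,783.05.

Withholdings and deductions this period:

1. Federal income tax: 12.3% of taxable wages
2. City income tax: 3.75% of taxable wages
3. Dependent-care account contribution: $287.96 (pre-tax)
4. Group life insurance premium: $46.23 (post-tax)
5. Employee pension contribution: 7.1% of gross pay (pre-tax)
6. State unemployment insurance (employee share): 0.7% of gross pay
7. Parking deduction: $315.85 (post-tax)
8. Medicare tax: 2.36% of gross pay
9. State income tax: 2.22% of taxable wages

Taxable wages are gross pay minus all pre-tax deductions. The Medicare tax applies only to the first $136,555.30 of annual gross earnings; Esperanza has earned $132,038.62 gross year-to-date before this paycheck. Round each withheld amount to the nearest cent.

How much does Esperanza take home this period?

$8,160.04

Employee pension contribution: $11,783.05 × 0.071 = $836.60
Dependent-care account contribution: $287.96
Pre-tax total = $836.60 + $287.96 = $1,124.56
Taxable wages = $11,783.05 − $1,124.56 = $10,658.49
State income tax: $10,658.49 × 0.0222 = $236.62
Federal income tax: $10,658.49 × 0.123 = $1,310.99
City income tax: $10,658.49 × 0.0375 = $399.69
Medicare tax: only $136,555.30 − $132,038.62 = $4,516.68 of this check is subject → $4,516.68 × 0.0236 = $106.59
State unemployment insurance (employee share): $11,783.05 × 0.007 = $82.48
Parking deduction: $315.85
Group life insurance premium: $46.23
Total deductions = $836.60 + $287.96 + $236.62 + $1,310.99 + $399.69 + $106.59 + $82.48 + $315.85 + $46.23 = $3,623.01
Net pay = $11,783.05 − $3,623.01 = $8,160.04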